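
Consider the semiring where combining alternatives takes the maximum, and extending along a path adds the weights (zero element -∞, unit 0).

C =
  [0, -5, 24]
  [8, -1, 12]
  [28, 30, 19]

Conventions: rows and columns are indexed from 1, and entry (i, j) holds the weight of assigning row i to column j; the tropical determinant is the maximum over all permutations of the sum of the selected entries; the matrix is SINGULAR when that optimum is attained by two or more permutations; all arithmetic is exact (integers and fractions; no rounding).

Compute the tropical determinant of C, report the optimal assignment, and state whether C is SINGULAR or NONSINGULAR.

σ = (1, 2, 3): 0 + (-1) + 19 = 18
σ = (1, 3, 2): 0 + 12 + 30 = 42
σ = (2, 1, 3): (-5) + 8 + 19 = 22
σ = (2, 3, 1): (-5) + 12 + 28 = 35
σ = (3, 1, 2): 24 + 8 + 30 = 62
σ = (3, 2, 1): 24 + (-1) + 28 = 51
Optimal value attained by: σ = (3, 1, 2).
Answer: det⊕(C) = 62; verdict: NONSINGULAR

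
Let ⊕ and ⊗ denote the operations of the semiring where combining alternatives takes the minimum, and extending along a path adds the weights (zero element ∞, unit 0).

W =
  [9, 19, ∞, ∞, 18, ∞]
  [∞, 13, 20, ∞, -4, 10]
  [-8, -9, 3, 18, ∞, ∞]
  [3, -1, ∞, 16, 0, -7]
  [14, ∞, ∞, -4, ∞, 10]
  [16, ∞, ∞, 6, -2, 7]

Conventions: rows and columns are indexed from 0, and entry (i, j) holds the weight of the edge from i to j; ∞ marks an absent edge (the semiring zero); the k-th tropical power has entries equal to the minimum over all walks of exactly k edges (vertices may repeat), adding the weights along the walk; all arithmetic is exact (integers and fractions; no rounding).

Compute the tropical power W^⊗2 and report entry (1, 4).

W^⊗2:
  [18, 28, 39, 14, 15, 28]
  [10, 11, 23, -8, 8, 6]
  [-5, -6, 6, 21, -13, 1]
  [9, 12, 19, -4, -9, 0]
  [-1, -5, ∞, 12, -4, -11]
  [9, 5, ∞, -6, 5, -1]
Key observation: the optimum is the walk 1->5->4, with weight 10 + (-2) = 8.
Optimal value attained by: walk 1->5->4.
Answer: (W^⊗2)[1][4] = 8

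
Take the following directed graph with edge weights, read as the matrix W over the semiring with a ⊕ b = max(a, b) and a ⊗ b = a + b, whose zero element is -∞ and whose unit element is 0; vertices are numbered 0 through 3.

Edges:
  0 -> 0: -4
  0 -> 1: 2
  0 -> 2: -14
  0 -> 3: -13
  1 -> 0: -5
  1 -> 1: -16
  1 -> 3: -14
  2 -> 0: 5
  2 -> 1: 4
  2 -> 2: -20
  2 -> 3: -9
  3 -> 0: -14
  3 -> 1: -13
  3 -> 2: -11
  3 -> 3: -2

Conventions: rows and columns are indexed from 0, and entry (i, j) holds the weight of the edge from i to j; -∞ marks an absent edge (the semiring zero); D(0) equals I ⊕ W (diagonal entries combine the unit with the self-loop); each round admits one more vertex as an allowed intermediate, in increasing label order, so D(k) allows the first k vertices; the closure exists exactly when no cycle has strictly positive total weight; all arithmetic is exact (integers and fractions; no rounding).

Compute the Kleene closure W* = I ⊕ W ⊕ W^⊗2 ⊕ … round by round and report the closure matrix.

D(0):
  [0, 2, -14, -13]
  [-5, 0, -∞, -14]
  [5, 4, 0, -9]
  [-14, -13, -11, 0]
D(1):
  [0, 2, -14, -13]
  [-5, 0, -19, -14]
  [5, 7, 0, -8]
  [-14, -12, -11, 0]
D(2):
  [0, 2, -14, -12]
  [-5, 0, -19, -14]
  [5, 7, 0, -7]
  [-14, -12, -11, 0]
D(3):
  [0, 2, -14, -12]
  [-5, 0, -19, -14]
  [5, 7, 0, -7]
  [-6, -4, -11, 0]
D(4):
  [0, 2, -14, -12]
  [-5, 0, -19, -14]
  [5, 7, 0, -7]
  [-6, -4, -11, 0]
Answer: W* = [[0, 2, -14, -12], [-5, 0, -19, -14], [5, 7, 0, -7], [-6, -4, -11, 0]]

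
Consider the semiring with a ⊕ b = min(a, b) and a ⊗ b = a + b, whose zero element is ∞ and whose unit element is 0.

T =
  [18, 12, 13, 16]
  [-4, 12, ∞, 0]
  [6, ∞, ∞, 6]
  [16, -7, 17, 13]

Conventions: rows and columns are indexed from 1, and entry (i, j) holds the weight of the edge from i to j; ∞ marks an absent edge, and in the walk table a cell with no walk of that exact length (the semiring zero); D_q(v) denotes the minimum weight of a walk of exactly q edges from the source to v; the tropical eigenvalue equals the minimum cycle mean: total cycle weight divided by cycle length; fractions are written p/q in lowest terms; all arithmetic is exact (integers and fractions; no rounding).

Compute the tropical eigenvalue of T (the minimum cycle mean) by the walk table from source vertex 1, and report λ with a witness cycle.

q=0: [0, ∞, ∞, ∞]
q=1: [18, 12, 13, 16]
q=2: [8, 9, 31, 12]
q=3: [5, 5, 21, 9]
q=4: [1, 2, 18, 5]
Optimal cycle mean attained by: cycle 2->4->2, total 0 + (-7), length 2.
Answer: λ = -7/2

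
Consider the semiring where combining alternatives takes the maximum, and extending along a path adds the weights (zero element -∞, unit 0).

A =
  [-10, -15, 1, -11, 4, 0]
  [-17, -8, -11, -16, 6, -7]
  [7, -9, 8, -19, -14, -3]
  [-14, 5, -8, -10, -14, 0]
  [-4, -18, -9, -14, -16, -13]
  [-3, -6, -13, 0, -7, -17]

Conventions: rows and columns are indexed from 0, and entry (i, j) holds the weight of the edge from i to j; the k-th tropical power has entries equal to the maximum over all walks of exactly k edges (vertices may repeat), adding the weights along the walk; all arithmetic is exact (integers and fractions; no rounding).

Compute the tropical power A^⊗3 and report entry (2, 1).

A^⊗2:
  [8, -6, 9, 0, -6, -2]
  [2, -11, -3, -7, -2, -7]
  [15, -1, 16, -3, 11, 7]
  [-1, -3, 0, 0, 11, -2]
  [-2, -9, -1, -13, 0, -4]
  [-6, 5, -2, -10, 1, 0]
A^⊗3:
  [16, 5, 17, -2, 12, 8]
  [4, -2, 5, -7, 6, 2]
  [23, 7, 24, 7, 19, 15]
  [7, 5, 8, -2, 3, 0]
  [6, -8, 7, -4, 2, -2]
  [5, -3, 6, 0, 11, -2]
Key observation: the optimum is the walk 2->2->2->1, with weight 8 + 8 + (-9) = 7.
Optimal value attained by: walk 2->2->2->1.
Answer: (A^⊗3)[2][1] = 7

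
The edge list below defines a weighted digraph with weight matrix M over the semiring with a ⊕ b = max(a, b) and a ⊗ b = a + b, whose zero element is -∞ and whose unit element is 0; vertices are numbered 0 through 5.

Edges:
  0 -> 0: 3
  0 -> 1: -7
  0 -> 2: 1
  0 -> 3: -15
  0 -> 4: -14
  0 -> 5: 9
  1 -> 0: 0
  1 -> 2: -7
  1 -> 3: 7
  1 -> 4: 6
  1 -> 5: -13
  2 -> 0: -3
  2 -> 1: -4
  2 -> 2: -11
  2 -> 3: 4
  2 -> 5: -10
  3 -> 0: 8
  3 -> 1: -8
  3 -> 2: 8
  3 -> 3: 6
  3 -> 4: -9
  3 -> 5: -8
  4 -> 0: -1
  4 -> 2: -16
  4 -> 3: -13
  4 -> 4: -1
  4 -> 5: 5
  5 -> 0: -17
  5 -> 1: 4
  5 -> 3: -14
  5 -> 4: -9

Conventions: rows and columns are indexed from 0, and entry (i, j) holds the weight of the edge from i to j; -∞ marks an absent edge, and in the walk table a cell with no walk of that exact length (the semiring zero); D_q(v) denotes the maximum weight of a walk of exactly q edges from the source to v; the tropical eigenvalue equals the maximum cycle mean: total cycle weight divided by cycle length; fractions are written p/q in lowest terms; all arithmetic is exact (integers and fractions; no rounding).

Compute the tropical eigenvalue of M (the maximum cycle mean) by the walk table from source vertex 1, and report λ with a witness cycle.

q=0: [-∞, 0, -∞, -∞, -∞, -∞]
q=1: [0, -∞, -7, 7, 6, -13]
q=2: [15, -1, 15, 13, 5, 11]
q=3: [21, 15, 21, 19, 5, 24]
q=4: [27, 28, 27, 25, 21, 30]
q=5: [33, 34, 33, 35, 34, 36]
q=6: [43, 40, 43, 41, 40, 42]
Optimal cycle mean attained by: cycle 0->5->1->3->0, total 9 + 4 + 7 + 8, length 4.
Answer: λ = 7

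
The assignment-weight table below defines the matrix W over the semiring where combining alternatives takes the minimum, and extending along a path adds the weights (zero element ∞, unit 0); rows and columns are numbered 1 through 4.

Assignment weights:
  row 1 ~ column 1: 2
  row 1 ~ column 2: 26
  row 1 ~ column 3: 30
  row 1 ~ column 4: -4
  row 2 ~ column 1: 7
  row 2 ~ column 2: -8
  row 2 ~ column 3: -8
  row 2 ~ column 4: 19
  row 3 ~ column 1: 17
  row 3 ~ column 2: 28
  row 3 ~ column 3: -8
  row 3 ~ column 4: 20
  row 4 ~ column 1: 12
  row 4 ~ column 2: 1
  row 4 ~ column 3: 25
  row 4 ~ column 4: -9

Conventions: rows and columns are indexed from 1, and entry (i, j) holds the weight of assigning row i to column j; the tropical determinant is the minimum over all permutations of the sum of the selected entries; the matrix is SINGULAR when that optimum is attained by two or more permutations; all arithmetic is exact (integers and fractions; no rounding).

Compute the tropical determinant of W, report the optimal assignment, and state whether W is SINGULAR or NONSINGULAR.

σ = (1, 2, 3, 4): 2 + (-8) + (-8) + (-9) = -23
σ = (1, 2, 4, 3): 2 + (-8) + 20 + 25 = 39
σ = (1, 3, 2, 4): 2 + (-8) + 28 + (-9) = 13
σ = (1, 3, 4, 2): 2 + (-8) + 20 + 1 = 15
σ = (1, 4, 2, 3): 2 + 19 + 28 + 25 = 74
σ = (1, 4, 3, 2): 2 + 19 + (-8) + 1 = 14
σ = (2, 1, 3, 4): 26 + 7 + (-8) + (-9) = 16
σ = (2, 1, 4, 3): 26 + 7 + 20 + 25 = 78
σ = (2, 3, 1, 4): 26 + (-8) + 17 + (-9) = 26
σ = (2, 3, 4, 1): 26 + (-8) + 20 + 12 = 50
σ = (2, 4, 1, 3): 26 + 19 + 17 + 25 = 87
σ = (2, 4, 3, 1): 26 + 19 + (-8) + 12 = 49
σ = (3, 1, 2, 4): 30 + 7 + 28 + (-9) = 56
σ = (3, 1, 4, 2): 30 + 7 + 20 + 1 = 58
σ = (3, 2, 1, 4): 30 + (-8) + 17 + (-9) = 30
σ = (3, 2, 4, 1): 30 + (-8) + 20 + 12 = 54
σ = (3, 4, 1, 2): 30 + 19 + 17 + 1 = 67
σ = (3, 4, 2, 1): 30 + 19 + 28 + 12 = 89
σ = (4, 1, 2, 3): (-4) + 7 + 28 + 25 = 56
σ = (4, 1, 3, 2): (-4) + 7 + (-8) + 1 = -4
σ = (4, 2, 1, 3): (-4) + (-8) + 17 + 25 = 30
σ = (4, 2, 3, 1): (-4) + (-8) + (-8) + 12 = -8
σ = (4, 3, 1, 2): (-4) + (-8) + 17 + 1 = 6
σ = (4, 3, 2, 1): (-4) + (-8) + 28 + 12 = 28
Optimal value attained by: σ = (1, 2, 3, 4).
Answer: det⊕(W) = -23; verdict: NONSINGULAR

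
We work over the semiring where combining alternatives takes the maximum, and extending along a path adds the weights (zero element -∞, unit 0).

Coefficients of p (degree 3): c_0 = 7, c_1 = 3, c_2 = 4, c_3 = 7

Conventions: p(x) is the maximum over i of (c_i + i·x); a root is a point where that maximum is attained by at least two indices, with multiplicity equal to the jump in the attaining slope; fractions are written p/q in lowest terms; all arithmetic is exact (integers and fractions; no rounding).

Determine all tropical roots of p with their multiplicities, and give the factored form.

hull edge (i=0, c=7) to (i=3, c=7): slope 0, span 3
Factored form: p(x) = 7 ⊗ (x ⊕ 0) ⊗ (x ⊕ 0) ⊗ (x ⊕ 0)
Answer: roots = 0 (mult 3)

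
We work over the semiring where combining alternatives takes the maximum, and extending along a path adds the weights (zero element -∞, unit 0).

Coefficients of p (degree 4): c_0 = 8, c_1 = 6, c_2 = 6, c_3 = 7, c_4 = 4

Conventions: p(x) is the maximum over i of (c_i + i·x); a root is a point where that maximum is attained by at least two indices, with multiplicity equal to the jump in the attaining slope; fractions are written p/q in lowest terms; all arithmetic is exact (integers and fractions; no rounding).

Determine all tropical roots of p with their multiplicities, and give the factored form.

hull edge (i=0, c=8) to (i=3, c=7): slope -1/3, span 3
hull edge (i=3, c=7) to (i=4, c=4): slope -3, span 1
Factored form: p(x) = 4 ⊗ (x ⊕ 1/3) ⊗ (x ⊕ 1/3) ⊗ (x ⊕ 1/3) ⊗ (x ⊕ 3)
Answer: roots = 1/3 (mult 3), 3 (mult 1)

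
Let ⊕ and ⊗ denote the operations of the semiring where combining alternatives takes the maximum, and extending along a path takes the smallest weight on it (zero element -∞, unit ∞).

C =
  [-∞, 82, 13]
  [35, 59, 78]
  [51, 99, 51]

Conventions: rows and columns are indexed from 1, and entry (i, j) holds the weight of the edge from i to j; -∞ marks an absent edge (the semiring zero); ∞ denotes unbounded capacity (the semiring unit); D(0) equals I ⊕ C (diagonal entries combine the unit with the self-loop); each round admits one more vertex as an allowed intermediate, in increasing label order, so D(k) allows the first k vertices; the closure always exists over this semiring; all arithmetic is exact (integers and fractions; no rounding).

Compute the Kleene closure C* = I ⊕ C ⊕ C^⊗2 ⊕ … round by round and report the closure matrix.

D(0):
  [∞, 82, 13]
  [35, ∞, 78]
  [51, 99, ∞]
D(1):
  [∞, 82, 13]
  [35, ∞, 78]
  [51, 99, ∞]
D(2):
  [∞, 82, 78]
  [35, ∞, 78]
  [51, 99, ∞]
D(3):
  [∞, 82, 78]
  [51, ∞, 78]
  [51, 99, ∞]
Answer: C* = [[∞, 82, 78], [51, ∞, 78], [51, 99, ∞]]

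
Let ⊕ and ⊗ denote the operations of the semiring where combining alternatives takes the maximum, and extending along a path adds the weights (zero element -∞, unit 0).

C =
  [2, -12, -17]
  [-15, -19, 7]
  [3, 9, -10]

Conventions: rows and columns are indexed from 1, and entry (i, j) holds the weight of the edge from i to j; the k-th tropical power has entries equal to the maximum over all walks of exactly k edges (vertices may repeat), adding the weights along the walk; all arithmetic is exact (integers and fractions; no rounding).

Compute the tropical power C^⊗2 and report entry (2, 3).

C^⊗2:
  [4, -8, -5]
  [10, 16, -3]
  [5, -1, 16]
Key observation: the optimum is the walk 2->3->3, with weight 7 + (-10) = -3.
Optimal value attained by: walk 2->3->3.
Answer: (C^⊗2)[2][3] = -3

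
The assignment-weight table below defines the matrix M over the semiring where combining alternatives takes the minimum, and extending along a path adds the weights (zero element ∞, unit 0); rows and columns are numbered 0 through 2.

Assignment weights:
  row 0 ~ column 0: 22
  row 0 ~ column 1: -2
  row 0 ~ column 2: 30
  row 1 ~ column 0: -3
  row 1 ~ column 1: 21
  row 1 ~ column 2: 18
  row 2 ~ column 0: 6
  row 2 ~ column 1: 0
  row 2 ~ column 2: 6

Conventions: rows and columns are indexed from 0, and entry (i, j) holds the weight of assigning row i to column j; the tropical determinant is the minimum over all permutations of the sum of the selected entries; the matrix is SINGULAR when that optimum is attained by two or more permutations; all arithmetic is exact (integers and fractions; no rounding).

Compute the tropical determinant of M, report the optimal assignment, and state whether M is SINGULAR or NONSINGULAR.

σ = (0, 1, 2): 22 + 21 + 6 = 49
σ = (0, 2, 1): 22 + 18 + 0 = 40
σ = (1, 0, 2): (-2) + (-3) + 6 = 1
σ = (1, 2, 0): (-2) + 18 + 6 = 22
σ = (2, 0, 1): 30 + (-3) + 0 = 27
σ = (2, 1, 0): 30 + 21 + 6 = 57
Optimal value attained by: σ = (1, 0, 2).
Answer: det⊕(M) = 1; verdict: NONSINGULAR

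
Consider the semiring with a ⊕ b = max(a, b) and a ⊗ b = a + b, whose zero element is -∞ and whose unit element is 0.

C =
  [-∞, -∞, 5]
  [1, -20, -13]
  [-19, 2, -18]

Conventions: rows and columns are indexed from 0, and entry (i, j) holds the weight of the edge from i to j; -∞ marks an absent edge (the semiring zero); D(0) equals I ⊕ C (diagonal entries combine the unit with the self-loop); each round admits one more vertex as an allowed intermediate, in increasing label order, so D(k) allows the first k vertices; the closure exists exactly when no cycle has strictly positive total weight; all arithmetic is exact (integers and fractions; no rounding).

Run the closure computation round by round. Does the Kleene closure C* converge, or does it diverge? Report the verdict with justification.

D(0):
  [0, -∞, 5]
  [1, 0, -13]
  [-19, 2, 0]
D(1):
  [0, -∞, 5]
  [1, 0, 6]
  [-19, 2, 0]
Detection: at round 2, diagonal entry (2, 2) turns strictly positive.
Key observation: the cycle 2->1->0->2 has total weight 2 + 1 + 5, which is strictly positive.
Answer: DIVERGES — positive cycle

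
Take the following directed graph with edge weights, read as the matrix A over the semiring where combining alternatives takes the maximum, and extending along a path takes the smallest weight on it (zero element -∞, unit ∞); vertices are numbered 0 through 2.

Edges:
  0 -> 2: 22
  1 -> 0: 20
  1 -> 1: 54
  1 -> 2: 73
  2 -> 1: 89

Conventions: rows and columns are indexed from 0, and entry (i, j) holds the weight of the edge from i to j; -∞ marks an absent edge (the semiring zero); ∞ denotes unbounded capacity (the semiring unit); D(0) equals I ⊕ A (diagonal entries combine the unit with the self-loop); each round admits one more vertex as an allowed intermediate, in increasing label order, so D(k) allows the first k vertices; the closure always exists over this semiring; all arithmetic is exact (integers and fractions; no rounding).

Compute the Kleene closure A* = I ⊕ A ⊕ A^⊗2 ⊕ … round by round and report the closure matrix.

D(0):
  [∞, -∞, 22]
  [20, ∞, 73]
  [-∞, 89, ∞]
D(1):
  [∞, -∞, 22]
  [20, ∞, 73]
  [-∞, 89, ∞]
D(2):
  [∞, -∞, 22]
  [20, ∞, 73]
  [20, 89, ∞]
D(3):
  [∞, 22, 22]
  [20, ∞, 73]
  [20, 89, ∞]
Answer: A* = [[∞, 22, 22], [20, ∞, 73], [20, 89, ∞]]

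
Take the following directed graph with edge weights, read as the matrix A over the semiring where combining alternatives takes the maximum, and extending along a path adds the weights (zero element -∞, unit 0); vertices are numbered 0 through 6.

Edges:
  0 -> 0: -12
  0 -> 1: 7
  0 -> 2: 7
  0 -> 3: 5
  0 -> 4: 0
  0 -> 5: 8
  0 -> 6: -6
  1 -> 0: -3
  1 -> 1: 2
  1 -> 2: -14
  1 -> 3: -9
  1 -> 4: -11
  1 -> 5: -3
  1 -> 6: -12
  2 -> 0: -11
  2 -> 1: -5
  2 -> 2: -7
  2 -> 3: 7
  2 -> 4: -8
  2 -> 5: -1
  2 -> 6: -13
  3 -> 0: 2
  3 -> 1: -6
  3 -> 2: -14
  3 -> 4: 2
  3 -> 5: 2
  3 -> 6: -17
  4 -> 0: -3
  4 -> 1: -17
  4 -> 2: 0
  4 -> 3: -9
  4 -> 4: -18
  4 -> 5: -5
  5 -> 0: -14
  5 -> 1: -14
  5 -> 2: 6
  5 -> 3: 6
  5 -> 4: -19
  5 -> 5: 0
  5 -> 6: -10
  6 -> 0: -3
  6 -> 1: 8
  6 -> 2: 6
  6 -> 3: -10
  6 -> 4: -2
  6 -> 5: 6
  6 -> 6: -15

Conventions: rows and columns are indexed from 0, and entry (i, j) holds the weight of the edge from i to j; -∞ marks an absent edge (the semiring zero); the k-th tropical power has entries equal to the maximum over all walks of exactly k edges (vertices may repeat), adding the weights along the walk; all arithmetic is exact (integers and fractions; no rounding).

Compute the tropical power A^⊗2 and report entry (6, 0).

A^⊗2:
  [7, 9, 14, 14, 7, 8, -2]
  [-1, 4, 4, 3, -3, 5, -9]
  [9, 1, 5, 5, 9, 9, -10]
  [-1, 9, 9, 8, 2, 10, -4]
  [-7, 4, 4, 7, -3, 5, -9]
  [8, 1, 6, 13, 8, 8, -7]
  [5, 10, 12, 13, -2, 6, -4]
Key observation: the optimum is the walk 6->1->0, with weight 8 + (-3) = 5.
Optimal value attained by: walk 6->1->0.
Answer: (A^⊗2)[6][0] = 5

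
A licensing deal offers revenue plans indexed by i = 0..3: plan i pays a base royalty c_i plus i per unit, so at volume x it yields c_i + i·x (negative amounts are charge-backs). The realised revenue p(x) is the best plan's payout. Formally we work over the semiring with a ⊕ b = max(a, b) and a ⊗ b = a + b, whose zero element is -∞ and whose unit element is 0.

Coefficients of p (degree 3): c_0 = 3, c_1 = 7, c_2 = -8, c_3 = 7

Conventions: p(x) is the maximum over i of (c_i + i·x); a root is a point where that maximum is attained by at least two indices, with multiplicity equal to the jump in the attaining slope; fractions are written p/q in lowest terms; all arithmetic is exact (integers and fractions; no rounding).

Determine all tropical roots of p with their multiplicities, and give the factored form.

hull edge (i=0, c=3) to (i=1, c=7): slope 4, span 1
hull edge (i=1, c=7) to (i=3, c=7): slope 0, span 2
Factored form: p(x) = 7 ⊗ (x ⊕ (-4)) ⊗ (x ⊕ 0) ⊗ (x ⊕ 0)
Answer: roots = -4 (mult 1), 0 (mult 2)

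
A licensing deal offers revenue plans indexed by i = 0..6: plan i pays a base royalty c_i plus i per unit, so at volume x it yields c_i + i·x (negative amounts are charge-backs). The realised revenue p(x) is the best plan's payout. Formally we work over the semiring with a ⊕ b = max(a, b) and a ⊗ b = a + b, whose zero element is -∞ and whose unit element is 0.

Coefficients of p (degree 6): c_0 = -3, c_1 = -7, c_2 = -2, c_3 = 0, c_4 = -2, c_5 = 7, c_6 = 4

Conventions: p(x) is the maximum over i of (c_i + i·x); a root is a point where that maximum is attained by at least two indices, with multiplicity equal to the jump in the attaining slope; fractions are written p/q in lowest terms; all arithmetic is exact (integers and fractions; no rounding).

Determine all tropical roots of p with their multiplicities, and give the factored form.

hull edge (i=0, c=-3) to (i=5, c=7): slope 2, span 5
hull edge (i=5, c=7) to (i=6, c=4): slope -3, span 1
Factored form: p(x) = 4 ⊗ (x ⊕ (-2)) ⊗ (x ⊕ (-2)) ⊗ (x ⊕ (-2)) ⊗ (x ⊕ (-2)) ⊗ (x ⊕ (-2)) ⊗ (x ⊕ 3)
Answer: roots = -2 (mult 5), 3 (mult 1)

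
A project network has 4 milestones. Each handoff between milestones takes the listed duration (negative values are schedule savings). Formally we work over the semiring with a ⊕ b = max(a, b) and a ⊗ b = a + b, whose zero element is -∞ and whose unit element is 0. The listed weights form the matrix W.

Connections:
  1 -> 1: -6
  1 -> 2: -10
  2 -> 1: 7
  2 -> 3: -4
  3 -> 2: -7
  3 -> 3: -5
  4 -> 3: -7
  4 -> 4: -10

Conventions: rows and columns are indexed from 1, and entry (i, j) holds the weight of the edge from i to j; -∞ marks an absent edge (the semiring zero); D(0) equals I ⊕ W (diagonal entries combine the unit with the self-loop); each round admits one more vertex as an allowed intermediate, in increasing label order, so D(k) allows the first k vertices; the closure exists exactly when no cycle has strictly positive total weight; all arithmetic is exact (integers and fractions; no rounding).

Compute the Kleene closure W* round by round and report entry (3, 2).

D(0):
  [0, -10, -∞, -∞]
  [7, 0, -4, -∞]
  [-∞, -7, 0, -∞]
  [-∞, -∞, -7, 0]
D(1):
  [0, -10, -∞, -∞]
  [7, 0, -4, -∞]
  [-∞, -7, 0, -∞]
  [-∞, -∞, -7, 0]
D(2):
  [0, -10, -14, -∞]
  [7, 0, -4, -∞]
  [0, -7, 0, -∞]
  [-∞, -∞, -7, 0]
D(3):
  [0, -10, -14, -∞]
  [7, 0, -4, -∞]
  [0, -7, 0, -∞]
  [-7, -14, -7, 0]
D(4):
  [0, -10, -14, -∞]
  [7, 0, -4, -∞]
  [0, -7, 0, -∞]
  [-7, -14, -7, 0]
Answer: W*[3][2] = -7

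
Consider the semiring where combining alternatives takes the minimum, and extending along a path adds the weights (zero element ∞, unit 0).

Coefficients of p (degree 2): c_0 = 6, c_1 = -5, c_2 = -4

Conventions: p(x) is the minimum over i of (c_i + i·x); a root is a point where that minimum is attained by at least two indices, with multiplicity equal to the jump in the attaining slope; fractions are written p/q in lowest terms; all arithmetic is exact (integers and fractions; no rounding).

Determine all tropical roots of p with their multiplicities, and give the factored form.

hull edge (i=0, c=6) to (i=1, c=-5): slope -11, span 1
hull edge (i=1, c=-5) to (i=2, c=-4): slope 1, span 1
Factored form: p(x) = -4 ⊗ (x ⊕ (-1)) ⊗ (x ⊕ 11)
Answer: roots = -1 (mult 1), 11 (mult 1)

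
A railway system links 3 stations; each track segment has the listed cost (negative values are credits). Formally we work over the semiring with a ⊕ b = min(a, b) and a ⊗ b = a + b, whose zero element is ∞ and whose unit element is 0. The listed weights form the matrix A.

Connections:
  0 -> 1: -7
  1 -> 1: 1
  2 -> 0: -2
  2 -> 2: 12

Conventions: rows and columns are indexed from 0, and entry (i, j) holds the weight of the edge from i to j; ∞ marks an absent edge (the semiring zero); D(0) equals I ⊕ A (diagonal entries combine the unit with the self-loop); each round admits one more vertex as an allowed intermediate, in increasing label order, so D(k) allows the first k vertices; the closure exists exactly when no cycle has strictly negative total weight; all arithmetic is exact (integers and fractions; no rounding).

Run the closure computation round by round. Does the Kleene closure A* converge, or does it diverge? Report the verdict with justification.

D(0):
  [0, -7, ∞]
  [∞, 0, ∞]
  [-2, ∞, 0]
D(1):
  [0, -7, ∞]
  [∞, 0, ∞]
  [-2, -9, 0]
D(2):
  [0, -7, ∞]
  [∞, 0, ∞]
  [-2, -9, 0]
D(3):
  [0, -7, ∞]
  [∞, 0, ∞]
  [-2, -9, 0]
Key observation: every diagonal entry stays at the unit through all rounds, so no improving cycle exists.
Answer: CONVERGES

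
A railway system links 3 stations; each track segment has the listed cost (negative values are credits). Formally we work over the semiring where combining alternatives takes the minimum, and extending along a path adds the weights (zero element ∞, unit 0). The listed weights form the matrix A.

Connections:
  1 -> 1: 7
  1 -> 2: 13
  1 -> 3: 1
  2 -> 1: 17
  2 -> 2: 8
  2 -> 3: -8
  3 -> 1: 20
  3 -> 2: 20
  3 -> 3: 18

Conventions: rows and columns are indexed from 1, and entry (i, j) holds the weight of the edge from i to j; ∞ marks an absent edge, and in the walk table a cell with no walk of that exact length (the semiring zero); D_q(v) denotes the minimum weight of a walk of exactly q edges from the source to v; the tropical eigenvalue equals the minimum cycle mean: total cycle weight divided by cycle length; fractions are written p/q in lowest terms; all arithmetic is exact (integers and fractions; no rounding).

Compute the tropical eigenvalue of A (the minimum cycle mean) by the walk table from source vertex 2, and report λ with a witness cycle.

q=0: [∞, 0, ∞]
q=1: [17, 8, -8]
q=2: [12, 12, 0]
q=3: [19, 20, 4]
Optimal cycle mean attained by: cycle 2->3->2, total (-8) + 20, length 2.
Answer: λ = 6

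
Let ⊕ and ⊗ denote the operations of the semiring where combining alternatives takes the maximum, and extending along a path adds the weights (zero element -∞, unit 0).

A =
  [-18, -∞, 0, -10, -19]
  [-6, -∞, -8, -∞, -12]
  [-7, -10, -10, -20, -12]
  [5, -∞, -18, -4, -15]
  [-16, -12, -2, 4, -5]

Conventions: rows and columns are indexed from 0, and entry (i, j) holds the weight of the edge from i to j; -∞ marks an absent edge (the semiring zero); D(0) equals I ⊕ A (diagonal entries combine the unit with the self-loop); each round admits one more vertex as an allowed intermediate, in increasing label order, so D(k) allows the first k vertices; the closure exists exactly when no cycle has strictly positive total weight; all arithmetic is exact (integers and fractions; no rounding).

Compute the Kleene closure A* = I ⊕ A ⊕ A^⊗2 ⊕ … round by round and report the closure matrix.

D(0):
  [0, -∞, 0, -10, -19]
  [-6, 0, -8, -∞, -12]
  [-7, -10, 0, -20, -12]
  [5, -∞, -18, 0, -15]
  [-16, -12, -2, 4, 0]
D(1):
  [0, -∞, 0, -10, -19]
  [-6, 0, -6, -16, -12]
  [-7, -10, 0, -17, -12]
  [5, -∞, 5, 0, -14]
  [-16, -12, -2, 4, 0]
D(2):
  [0, -∞, 0, -10, -19]
  [-6, 0, -6, -16, -12]
  [-7, -10, 0, -17, -12]
  [5, -∞, 5, 0, -14]
  [-16, -12, -2, 4, 0]
D(3):
  [0, -10, 0, -10, -12]
  [-6, 0, -6, -16, -12]
  [-7, -10, 0, -17, -12]
  [5, -5, 5, 0, -7]
  [-9, -12, -2, 4, 0]
D(4):
  [0, -10, 0, -10, -12]
  [-6, 0, -6, -16, -12]
  [-7, -10, 0, -17, -12]
  [5, -5, 5, 0, -7]
  [9, -1, 9, 4, 0]
D(5):
  [0, -10, 0, -8, -12]
  [-3, 0, -3, -8, -12]
  [-3, -10, 0, -8, -12]
  [5, -5, 5, 0, -7]
  [9, -1, 9, 4, 0]
Answer: A* = [[0, -10, 0, -8, -12], [-3, 0, -3, -8, -12], [-3, -10, 0, -8, -12], [5, -5, 5, 0, -7], [9, -1, 9, 4, 0]]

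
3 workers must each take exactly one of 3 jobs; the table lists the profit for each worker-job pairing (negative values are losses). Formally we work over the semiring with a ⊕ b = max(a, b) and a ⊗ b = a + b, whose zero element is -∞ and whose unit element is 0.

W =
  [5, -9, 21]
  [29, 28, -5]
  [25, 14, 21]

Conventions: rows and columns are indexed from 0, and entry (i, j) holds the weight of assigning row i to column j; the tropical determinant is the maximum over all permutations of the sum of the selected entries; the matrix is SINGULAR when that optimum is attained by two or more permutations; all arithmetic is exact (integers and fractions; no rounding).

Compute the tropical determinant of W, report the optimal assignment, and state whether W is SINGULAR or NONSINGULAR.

σ = (0, 1, 2): 5 + 28 + 21 = 54
σ = (0, 2, 1): 5 + (-5) + 14 = 14
σ = (1, 0, 2): (-9) + 29 + 21 = 41
σ = (1, 2, 0): (-9) + (-5) + 25 = 11
σ = (2, 0, 1): 21 + 29 + 14 = 64
σ = (2, 1, 0): 21 + 28 + 25 = 74
Optimal value attained by: σ = (2, 1, 0).
Answer: det⊕(W) = 74; verdict: NONSINGULAR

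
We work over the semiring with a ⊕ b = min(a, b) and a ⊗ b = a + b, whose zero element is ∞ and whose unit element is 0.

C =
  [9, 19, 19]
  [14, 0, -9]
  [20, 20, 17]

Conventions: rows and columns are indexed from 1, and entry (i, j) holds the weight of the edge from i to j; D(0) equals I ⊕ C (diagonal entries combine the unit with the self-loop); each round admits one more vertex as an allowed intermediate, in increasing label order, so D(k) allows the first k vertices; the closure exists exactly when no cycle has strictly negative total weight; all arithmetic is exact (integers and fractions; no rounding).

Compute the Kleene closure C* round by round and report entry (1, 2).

D(0):
  [0, 19, 19]
  [14, 0, -9]
  [20, 20, 0]
D(1):
  [0, 19, 19]
  [14, 0, -9]
  [20, 20, 0]
D(2):
  [0, 19, 10]
  [14, 0, -9]
  [20, 20, 0]
D(3):
  [0, 19, 10]
  [11, 0, -9]
  [20, 20, 0]
Answer: C*[1][2] = 19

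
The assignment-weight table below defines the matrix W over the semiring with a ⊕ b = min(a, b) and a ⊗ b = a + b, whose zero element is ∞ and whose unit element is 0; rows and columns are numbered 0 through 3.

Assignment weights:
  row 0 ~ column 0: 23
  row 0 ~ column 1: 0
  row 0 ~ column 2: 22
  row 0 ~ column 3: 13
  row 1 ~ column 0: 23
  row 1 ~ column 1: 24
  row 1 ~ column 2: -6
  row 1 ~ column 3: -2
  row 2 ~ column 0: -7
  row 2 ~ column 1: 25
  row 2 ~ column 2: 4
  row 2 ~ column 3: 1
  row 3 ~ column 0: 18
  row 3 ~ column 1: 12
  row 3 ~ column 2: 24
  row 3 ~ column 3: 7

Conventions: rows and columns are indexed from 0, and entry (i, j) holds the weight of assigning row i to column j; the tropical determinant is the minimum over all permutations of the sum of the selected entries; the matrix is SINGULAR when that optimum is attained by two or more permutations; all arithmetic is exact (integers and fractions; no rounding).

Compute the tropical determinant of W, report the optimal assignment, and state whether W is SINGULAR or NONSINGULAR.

σ = (0, 1, 2, 3): 23 + 24 + 4 + 7 = 58
σ = (0, 1, 3, 2): 23 + 24 + 1 + 24 = 72
σ = (0, 2, 1, 3): 23 + (-6) + 25 + 7 = 49
σ = (0, 2, 3, 1): 23 + (-6) + 1 + 12 = 30
σ = (0, 3, 1, 2): 23 + (-2) + 25 + 24 = 70
σ = (0, 3, 2, 1): 23 + (-2) + 4 + 12 = 37
σ = (1, 0, 2, 3): 0 + 23 + 4 + 7 = 34
σ = (1, 0, 3, 2): 0 + 23 + 1 + 24 = 48
σ = (1, 2, 0, 3): 0 + (-6) + (-7) + 7 = -6
σ = (1, 2, 3, 0): 0 + (-6) + 1 + 18 = 13
σ = (1, 3, 0, 2): 0 + (-2) + (-7) + 24 = 15
σ = (1, 3, 2, 0): 0 + (-2) + 4 + 18 = 20
σ = (2, 0, 1, 3): 22 + 23 + 25 + 7 = 77
σ = (2, 0, 3, 1): 22 + 23 + 1 + 12 = 58
σ = (2, 1, 0, 3): 22 + 24 + (-7) + 7 = 46
σ = (2, 1, 3, 0): 22 + 24 + 1 + 18 = 65
σ = (2, 3, 0, 1): 22 + (-2) + (-7) + 12 = 25
σ = (2, 3, 1, 0): 22 + (-2) + 25 + 18 = 63
σ = (3, 0, 1, 2): 13 + 23 + 25 + 24 = 85
σ = (3, 0, 2, 1): 13 + 23 + 4 + 12 = 52
σ = (3, 1, 0, 2): 13 + 24 + (-7) + 24 = 54
σ = (3, 1, 2, 0): 13 + 24 + 4 + 18 = 59
σ = (3, 2, 0, 1): 13 + (-6) + (-7) + 12 = 12
σ = (3, 2, 1, 0): 13 + (-6) + 25 + 18 = 50
Optimal value attained by: σ = (1, 2, 0, 3).
Answer: det⊕(W) = -6; verdict: NONSINGULAR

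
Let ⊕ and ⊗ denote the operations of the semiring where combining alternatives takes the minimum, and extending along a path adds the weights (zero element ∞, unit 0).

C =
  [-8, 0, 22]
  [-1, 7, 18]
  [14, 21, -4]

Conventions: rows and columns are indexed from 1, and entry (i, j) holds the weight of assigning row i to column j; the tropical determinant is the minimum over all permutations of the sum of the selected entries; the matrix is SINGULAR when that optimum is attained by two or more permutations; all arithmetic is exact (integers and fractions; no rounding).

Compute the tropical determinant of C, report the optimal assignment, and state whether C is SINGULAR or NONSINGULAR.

σ = (1, 2, 3): (-8) + 7 + (-4) = -5
σ = (1, 3, 2): (-8) + 18 + 21 = 31
σ = (2, 1, 3): 0 + (-1) + (-4) = -5
σ = (2, 3, 1): 0 + 18 + 14 = 32
σ = (3, 1, 2): 22 + (-1) + 21 = 42
σ = (3, 2, 1): 22 + 7 + 14 = 43
Optimal value attained by: σ = (1, 2, 3).
Answer: det⊕(C) = -5; verdict: SINGULAR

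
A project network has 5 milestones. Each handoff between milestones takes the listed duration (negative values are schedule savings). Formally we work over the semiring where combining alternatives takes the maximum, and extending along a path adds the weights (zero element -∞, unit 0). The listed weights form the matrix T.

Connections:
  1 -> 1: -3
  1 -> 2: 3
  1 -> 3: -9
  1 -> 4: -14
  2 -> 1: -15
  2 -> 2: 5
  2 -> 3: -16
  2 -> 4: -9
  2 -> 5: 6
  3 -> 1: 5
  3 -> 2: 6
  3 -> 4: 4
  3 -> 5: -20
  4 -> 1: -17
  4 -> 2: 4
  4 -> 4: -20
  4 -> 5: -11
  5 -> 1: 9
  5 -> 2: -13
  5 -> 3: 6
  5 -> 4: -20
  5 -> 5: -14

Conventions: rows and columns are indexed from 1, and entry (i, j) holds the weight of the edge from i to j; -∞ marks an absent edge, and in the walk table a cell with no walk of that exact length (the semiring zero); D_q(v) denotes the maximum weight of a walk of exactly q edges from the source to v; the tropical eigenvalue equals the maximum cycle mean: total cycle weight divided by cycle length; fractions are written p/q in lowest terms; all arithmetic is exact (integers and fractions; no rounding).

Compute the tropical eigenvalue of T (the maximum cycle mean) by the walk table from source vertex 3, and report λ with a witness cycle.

q=0: [-∞, -∞, 0, -∞, -∞]
q=1: [5, 6, -∞, 4, -20]
q=2: [2, 11, -4, -3, 12]
q=3: [21, 16, 18, 2, 17]
q=4: [26, 24, 23, 22, 22]
q=5: [31, 29, 28, 27, 30]
Optimal cycle mean attained by: cycle 1->2->5->1, total 3 + 6 + 9, length 3.
Answer: λ = 6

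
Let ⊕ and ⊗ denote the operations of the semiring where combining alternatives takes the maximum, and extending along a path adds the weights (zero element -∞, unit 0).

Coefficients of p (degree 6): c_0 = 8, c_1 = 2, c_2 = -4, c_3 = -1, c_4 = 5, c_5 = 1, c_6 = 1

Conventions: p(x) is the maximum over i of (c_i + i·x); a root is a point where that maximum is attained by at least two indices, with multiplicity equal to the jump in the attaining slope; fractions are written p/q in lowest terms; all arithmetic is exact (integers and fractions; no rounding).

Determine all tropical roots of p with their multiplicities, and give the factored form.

hull edge (i=0, c=8) to (i=4, c=5): slope -3/4, span 4
hull edge (i=4, c=5) to (i=6, c=1): slope -2, span 2
Factored form: p(x) = 1 ⊗ (x ⊕ 3/4) ⊗ (x ⊕ 3/4) ⊗ (x ⊕ 3/4) ⊗ (x ⊕ 3/4) ⊗ (x ⊕ 2) ⊗ (x ⊕ 2)
Answer: roots = 3/4 (mult 4), 2 (mult 2)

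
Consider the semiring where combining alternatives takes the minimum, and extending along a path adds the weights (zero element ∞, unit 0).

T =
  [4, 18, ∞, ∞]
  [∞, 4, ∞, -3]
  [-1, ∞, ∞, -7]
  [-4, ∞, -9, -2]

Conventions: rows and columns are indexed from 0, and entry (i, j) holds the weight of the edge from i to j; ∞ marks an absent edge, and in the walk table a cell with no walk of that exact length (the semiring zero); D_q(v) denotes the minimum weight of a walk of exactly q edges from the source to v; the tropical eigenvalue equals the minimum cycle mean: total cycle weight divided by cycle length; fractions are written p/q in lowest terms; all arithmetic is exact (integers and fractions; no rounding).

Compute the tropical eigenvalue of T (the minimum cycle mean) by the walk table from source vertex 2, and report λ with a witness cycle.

q=0: [∞, ∞, 0, ∞]
q=1: [-1, ∞, ∞, -7]
q=2: [-11, 17, -16, -9]
q=3: [-17, 7, -18, -23]
q=4: [-27, 1, -32, -25]
Optimal cycle mean attained by: cycle 2->3->2, total (-7) + (-9), length 2.
Answer: λ = -8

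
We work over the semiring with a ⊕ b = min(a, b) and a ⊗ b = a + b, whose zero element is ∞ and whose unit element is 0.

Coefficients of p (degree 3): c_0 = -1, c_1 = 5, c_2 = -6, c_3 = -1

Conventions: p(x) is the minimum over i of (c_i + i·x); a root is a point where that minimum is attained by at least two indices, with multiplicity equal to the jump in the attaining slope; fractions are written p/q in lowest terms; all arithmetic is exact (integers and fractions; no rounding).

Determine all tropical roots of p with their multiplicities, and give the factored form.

hull edge (i=0, c=-1) to (i=2, c=-6): slope -5/2, span 2
hull edge (i=2, c=-6) to (i=3, c=-1): slope 5, span 1
Factored form: p(x) = -1 ⊗ (x ⊕ (-5)) ⊗ (x ⊕ 5/2) ⊗ (x ⊕ 5/2)
Answer: roots = -5 (mult 1), 5/2 (mult 2)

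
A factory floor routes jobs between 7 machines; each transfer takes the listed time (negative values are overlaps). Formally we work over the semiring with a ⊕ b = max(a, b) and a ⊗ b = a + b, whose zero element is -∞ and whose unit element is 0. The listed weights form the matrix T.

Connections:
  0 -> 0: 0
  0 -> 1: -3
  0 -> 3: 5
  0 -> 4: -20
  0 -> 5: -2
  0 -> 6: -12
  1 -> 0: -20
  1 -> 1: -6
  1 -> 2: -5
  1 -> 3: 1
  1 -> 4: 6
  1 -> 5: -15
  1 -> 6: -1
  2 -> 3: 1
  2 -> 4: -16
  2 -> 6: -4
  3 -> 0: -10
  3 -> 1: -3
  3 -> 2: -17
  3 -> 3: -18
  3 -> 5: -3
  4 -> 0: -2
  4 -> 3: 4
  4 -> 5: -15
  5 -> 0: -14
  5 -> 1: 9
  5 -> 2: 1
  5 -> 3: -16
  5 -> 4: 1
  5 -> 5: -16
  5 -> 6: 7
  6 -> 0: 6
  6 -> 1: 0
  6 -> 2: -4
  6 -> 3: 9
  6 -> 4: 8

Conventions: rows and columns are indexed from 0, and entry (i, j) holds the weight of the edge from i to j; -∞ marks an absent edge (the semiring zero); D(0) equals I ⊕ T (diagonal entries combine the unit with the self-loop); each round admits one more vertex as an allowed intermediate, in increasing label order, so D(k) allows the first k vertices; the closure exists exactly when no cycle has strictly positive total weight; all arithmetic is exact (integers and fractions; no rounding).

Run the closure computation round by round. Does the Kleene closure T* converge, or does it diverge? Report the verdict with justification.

D(0):
  [0, -3, -∞, 5, -20, -2, -12]
  [-20, 0, -5, 1, 6, -15, -1]
  [-∞, -∞, 0, 1, -16, -∞, -4]
  [-10, -3, -17, 0, -∞, -3, -∞]
  [-2, -∞, -∞, 4, 0, -15, -∞]
  [-14, 9, 1, -16, 1, 0, 7]
  [6, 0, -4, 9, 8, -∞, 0]
D(1):
  [0, -3, -∞, 5, -20, -2, -12]
  [-20, 0, -5, 1, 6, -15, -1]
  [-∞, -∞, 0, 1, -16, -∞, -4]
  [-10, -3, -17, 0, -30, -3, -22]
  [-2, -5, -∞, 4, 0, -4, -14]
  [-14, 9, 1, -9, 1, 0, 7]
  [6, 3, -4, 11, 8, 4, 0]
Detection: at round 2, diagonal entry (4, 4) turns strictly positive.
Key observation: the cycle 4->0->1->4 has total weight (-2) + (-3) + 6, which is strictly positive.
Answer: DIVERGES — positive cycle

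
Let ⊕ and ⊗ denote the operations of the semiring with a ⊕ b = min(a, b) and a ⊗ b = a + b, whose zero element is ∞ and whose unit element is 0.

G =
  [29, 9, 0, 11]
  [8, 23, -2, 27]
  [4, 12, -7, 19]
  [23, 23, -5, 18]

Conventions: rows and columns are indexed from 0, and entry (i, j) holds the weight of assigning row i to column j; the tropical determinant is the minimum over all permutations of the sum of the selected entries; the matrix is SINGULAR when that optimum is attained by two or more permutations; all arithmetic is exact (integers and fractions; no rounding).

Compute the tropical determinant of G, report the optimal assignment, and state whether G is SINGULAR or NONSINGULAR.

σ = (0, 1, 2, 3): 29 + 23 + (-7) + 18 = 63
σ = (0, 1, 3, 2): 29 + 23 + 19 + (-5) = 66
σ = (0, 2, 1, 3): 29 + (-2) + 12 + 18 = 57
σ = (0, 2, 3, 1): 29 + (-2) + 19 + 23 = 69
σ = (0, 3, 1, 2): 29 + 27 + 12 + (-5) = 63
σ = (0, 3, 2, 1): 29 + 27 + (-7) + 23 = 72
σ = (1, 0, 2, 3): 9 + 8 + (-7) + 18 = 28
σ = (1, 0, 3, 2): 9 + 8 + 19 + (-5) = 31
σ = (1, 2, 0, 3): 9 + (-2) + 4 + 18 = 29
σ = (1, 2, 3, 0): 9 + (-2) + 19 + 23 = 49
σ = (1, 3, 0, 2): 9 + 27 + 4 + (-5) = 35
σ = (1, 3, 2, 0): 9 + 27 + (-7) + 23 = 52
σ = (2, 0, 1, 3): 0 + 8 + 12 + 18 = 38
σ = (2, 0, 3, 1): 0 + 8 + 19 + 23 = 50
σ = (2, 1, 0, 3): 0 + 23 + 4 + 18 = 45
σ = (2, 1, 3, 0): 0 + 23 + 19 + 23 = 65
σ = (2, 3, 0, 1): 0 + 27 + 4 + 23 = 54
σ = (2, 3, 1, 0): 0 + 27 + 12 + 23 = 62
σ = (3, 0, 1, 2): 11 + 8 + 12 + (-5) = 26
σ = (3, 0, 2, 1): 11 + 8 + (-7) + 23 = 35
σ = (3, 1, 0, 2): 11 + 23 + 4 + (-5) = 33
σ = (3, 1, 2, 0): 11 + 23 + (-7) + 23 = 50
σ = (3, 2, 0, 1): 11 + (-2) + 4 + 23 = 36
σ = (3, 2, 1, 0): 11 + (-2) + 12 + 23 = 44
Optimal value attained by: σ = (3, 0, 1, 2).
Answer: det⊕(G) = 26; verdict: NONSINGULAR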